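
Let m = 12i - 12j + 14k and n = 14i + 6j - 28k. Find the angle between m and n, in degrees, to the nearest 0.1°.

m · n = 12·14 + (-12)·6 + 14·(-28) = 168 - 72 - 392 = -296
|m|² = 144 + 144 + 196 = 484,  |m| = √484 ≈ 22.000000
|n|² = 196 + 36 + 784 = 1016,  |n| = √1016 ≈ 31.874755
cos θ = -296 / (22.000000 · 31.874755) ≈ -0.42211
θ = arccos(-0.42211) ≈ 115.0°

115.0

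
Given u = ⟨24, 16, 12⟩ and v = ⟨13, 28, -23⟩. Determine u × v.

(-704, 708, 464)

i: 16·(-23) - 12·28 = -368 - 336 = -704
j: 12·13 - 24·(-23) = 156 - (-552) = 708
k: 24·28 - 16·13 = 672 - 208 = 464
u × v = (-704, 708, 464)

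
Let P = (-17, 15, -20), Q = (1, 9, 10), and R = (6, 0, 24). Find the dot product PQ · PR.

1824

PQ = Q − P = (18, -6, 30)
PR = R − P = (23, -15, 44)
PQ · PR = 18·23 + (-6)·(-15) + 30·44 = 414 + 90 + 1320 = 1824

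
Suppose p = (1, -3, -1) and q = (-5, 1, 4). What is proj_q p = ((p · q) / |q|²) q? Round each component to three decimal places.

(1.429, -0.286, -1.143)

p · q = 1·(-5) + (-3)·1 + (-1)·4 = -5 - 3 - 4 = -12
|q|² = 25 + 1 + 16 = 42
proj_q p = (-12/42) · (-5, 1, 4) ≈ (1.429, -0.286, -1.143)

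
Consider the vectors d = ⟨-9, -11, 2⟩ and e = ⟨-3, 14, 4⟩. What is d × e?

i: (-11)·4 - 2·14 = -44 - 28 = -72
j: 2·(-3) - (-9)·4 = -6 - (-36) = 30
k: (-9)·14 - (-11)·(-3) = -126 - 33 = -159
d × e = (-72, 30, -159)

(-72, 30, -159)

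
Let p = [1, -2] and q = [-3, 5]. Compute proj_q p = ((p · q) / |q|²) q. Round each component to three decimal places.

(1.147, -1.912)

p · q = 1·(-3) + (-2)·5 = -3 - 10 = -13
|q|² = 9 + 25 = 34
proj_q p = (-13/34) · (-3, 5) ≈ (1.147, -1.912)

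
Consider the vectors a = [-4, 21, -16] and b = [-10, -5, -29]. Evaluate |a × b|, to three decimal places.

727.707

i: 21·(-29) - (-16)·(-5) = -609 - 80 = -689
j: (-16)·(-10) - (-4)·(-29) = 160 - 116 = 44
k: (-4)·(-5) - 21·(-10) = 20 - (-210) = 230
a × b = (-689, 44, 230)
|a × b| = √((-689)² + 44² + 230²) = √529557 ≈ 727.7067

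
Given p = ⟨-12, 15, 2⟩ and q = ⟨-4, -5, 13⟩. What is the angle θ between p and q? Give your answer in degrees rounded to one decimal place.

90.2

p · q = (-12)·(-4) + 15·(-5) + 2·13 = 48 - 75 + 26 = -1
|p|² = 144 + 225 + 4 = 373,  |p| = √373 ≈ 19.313208
|q|² = 16 + 25 + 169 = 210,  |q| = √210 ≈ 14.491377
cos θ = -1 / (19.313208 · 14.491377) ≈ -0.00357
θ = arccos(-0.00357) ≈ 90.2°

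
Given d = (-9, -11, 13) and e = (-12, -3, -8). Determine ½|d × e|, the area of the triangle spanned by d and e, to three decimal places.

i: (-11)·(-8) - 13·(-3) = 88 - (-39) = 127
j: 13·(-12) - (-9)·(-8) = -156 - 72 = -228
k: (-9)·(-3) - (-11)·(-12) = 27 - 132 = -105
d × e = (127, -228, -105)
|d × e| = √(127² + (-228)² + (-105)²) = √79138 ≈ 281.3148
area = ½ · 281.3148 ≈ 140.657

140.657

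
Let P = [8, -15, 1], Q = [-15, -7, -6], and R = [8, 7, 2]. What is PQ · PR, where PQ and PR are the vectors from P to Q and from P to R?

169

PQ = Q − P = (-23, 8, -7)
PR = R − P = (0, 22, 1)
PQ · PR = (-23)·0 + 8·22 + (-7)·1 = 0 + 176 - 7 = 169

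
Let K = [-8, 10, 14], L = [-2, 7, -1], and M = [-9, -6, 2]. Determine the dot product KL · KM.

222

KL = L − K = (6, -3, -15)
KM = M − K = (-1, -16, -12)
KL · KM = 6·(-1) + (-3)·(-16) + (-15)·(-12) = -6 + 48 + 180 = 222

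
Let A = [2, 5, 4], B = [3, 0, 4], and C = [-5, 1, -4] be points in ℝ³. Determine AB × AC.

(40, 8, -39)

AB = (1, -5, 0)
AC = (-7, -4, -8)
i: (-5)·(-8) - 0·(-4) = 40 - 0 = 40
j: 0·(-7) - 1·(-8) = 0 - (-8) = 8
k: 1·(-4) - (-5)·(-7) = -4 - 35 = -39
AB × AC = (40, 8, -39)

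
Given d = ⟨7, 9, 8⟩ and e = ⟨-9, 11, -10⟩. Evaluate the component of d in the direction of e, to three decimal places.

d · e = 7·(-9) + 9·11 + 8·(-10) = -63 + 99 - 80 = -44
|e| = √(81 + 121 + 100) = √302 ≈ 17.3781
comp_e d = -44 / √302 ≈ -2.532

-2.532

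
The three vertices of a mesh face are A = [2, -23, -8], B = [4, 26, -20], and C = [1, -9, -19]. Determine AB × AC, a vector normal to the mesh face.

AB = (2, 49, -12)
AC = (-1, 14, -11)
i: 49·(-11) - (-12)·14 = -539 - (-168) = -371
j: (-12)·(-1) - 2·(-11) = 12 - (-22) = 34
k: 2·14 - 49·(-1) = 28 - (-49) = 77
AB × AC = (-371, 34, 77)

(-371, 34, 77)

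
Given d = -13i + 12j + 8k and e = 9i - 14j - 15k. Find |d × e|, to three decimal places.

158.836

i: 12·(-15) - 8·(-14) = -180 - (-112) = -68
j: 8·9 - (-13)·(-15) = 72 - 195 = -123
k: (-13)·(-14) - 12·9 = 182 - 108 = 74
d × e = (-68, -123, 74)
|d × e| = √((-68)² + (-123)² + 74²) = √25229 ≈ 158.8364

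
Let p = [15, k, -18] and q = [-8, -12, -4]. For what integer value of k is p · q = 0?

p · q = 15·(-8) + k·(-12) + (-18)·(-4) = -48 - 12k
Set equal to 0: -12k = 48, so k = -4.

-4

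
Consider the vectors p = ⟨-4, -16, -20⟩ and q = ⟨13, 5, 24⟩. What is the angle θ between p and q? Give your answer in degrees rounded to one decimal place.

148.3

p · q = (-4)·13 + (-16)·5 + (-20)·24 = -52 - 80 - 480 = -612
|p|² = 16 + 256 + 400 = 672,  |p| = √672 ≈ 25.922963
|q|² = 169 + 25 + 576 = 770,  |q| = √770 ≈ 27.748874
cos θ = -612 / (25.922963 · 27.748874) ≈ -0.85079
θ = arccos(-0.85079) ≈ 148.3°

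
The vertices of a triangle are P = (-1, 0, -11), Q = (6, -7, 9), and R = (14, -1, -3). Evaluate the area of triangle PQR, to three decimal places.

PQ = (7, -7, 20),  PR = (15, -1, 8)
i: (-7)·8 - 20·(-1) = -56 - (-20) = -36
j: 20·15 - 7·8 = 300 - 56 = 244
k: 7·(-1) - (-7)·15 = -7 - (-105) = 98
PQ × PR = (-36, 244, 98)
|PQ × PR| = √70436 ≈ 265.3978
area = ½ · 265.3978 ≈ 132.699

132.699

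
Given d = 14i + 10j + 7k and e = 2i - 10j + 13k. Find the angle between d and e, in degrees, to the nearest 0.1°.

d · e = 14·2 + 10·(-10) + 7·13 = 28 - 100 + 91 = 19
|d|² = 196 + 100 + 49 = 345,  |d| = √345 ≈ 18.574176
|e|² = 4 + 100 + 169 = 273,  |e| = √273 ≈ 16.522712
cos θ = 19 / (18.574176 · 16.522712) ≈ 0.06191
θ = arccos(0.06191) ≈ 86.5°

86.5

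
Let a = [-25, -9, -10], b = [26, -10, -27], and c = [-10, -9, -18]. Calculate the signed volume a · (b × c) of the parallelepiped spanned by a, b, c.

b × c:
i: (-10)·(-18) - (-27)·(-9) = 180 - 243 = -63
j: (-27)·(-10) - 26·(-18) = 270 - (-468) = 738
k: 26·(-9) - (-10)·(-10) = -234 - 100 = -334
b × c = (-63, 738, -334)
a · (b × c) = (-25)·(-63) + (-9)·738 + (-10)·(-334) = 1575 - 6642 + 3340 = -1727

-1727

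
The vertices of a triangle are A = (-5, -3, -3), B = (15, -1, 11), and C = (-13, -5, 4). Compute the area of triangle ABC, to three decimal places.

128.300

AB = (20, 2, 14),  AC = (-8, -2, 7)
i: 2·7 - 14·(-2) = 14 - (-28) = 42
j: 14·(-8) - 20·7 = -112 - 140 = -252
k: 20·(-2) - 2·(-8) = -40 - (-16) = -24
AB × AC = (42, -252, -24)
|AB × AC| = √65844 ≈ 256.6009
area = ½ · 256.6009 ≈ 128.300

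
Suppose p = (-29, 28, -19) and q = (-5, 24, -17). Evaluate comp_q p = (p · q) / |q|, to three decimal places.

p · q = (-29)·(-5) + 28·24 + (-19)·(-17) = 145 + 672 + 323 = 1140
|q| = √(25 + 576 + 289) = √890 ≈ 29.8329
comp_q p = 1140 / √890 ≈ 38.213

38.213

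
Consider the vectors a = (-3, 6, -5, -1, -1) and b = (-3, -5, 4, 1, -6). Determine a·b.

a · b = (-3)·(-3) + 6·(-5) + (-5)·4 + (-1)·1 + (-1)·(-6) = 9 - 30 - 20 - 1 + 6 = -36

-36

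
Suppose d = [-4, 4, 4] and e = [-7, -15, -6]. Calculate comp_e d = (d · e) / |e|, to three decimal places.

-3.181

d · e = (-4)·(-7) + 4·(-15) + 4·(-6) = 28 - 60 - 24 = -56
|e| = √(49 + 225 + 36) = √310 ≈ 17.6068
comp_e d = -56 / √310 ≈ -3.181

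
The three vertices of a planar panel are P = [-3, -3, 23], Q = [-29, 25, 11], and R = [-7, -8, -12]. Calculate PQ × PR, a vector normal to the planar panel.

(-1040, -862, 242)

PQ = (-26, 28, -12)
PR = (-4, -5, -35)
i: 28·(-35) - (-12)·(-5) = -980 - 60 = -1040
j: (-12)·(-4) - (-26)·(-35) = 48 - 910 = -862
k: (-26)·(-5) - 28·(-4) = 130 - (-112) = 242
PQ × PR = (-1040, -862, 242)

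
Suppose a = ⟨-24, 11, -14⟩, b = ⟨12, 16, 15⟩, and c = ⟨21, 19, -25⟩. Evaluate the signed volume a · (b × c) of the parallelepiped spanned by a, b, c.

24717

b × c:
i: 16·(-25) - 15·19 = -400 - 285 = -685
j: 15·21 - 12·(-25) = 315 - (-300) = 615
k: 12·19 - 16·21 = 228 - 336 = -108
b × c = (-685, 615, -108)
a · (b × c) = (-24)·(-685) + 11·615 + (-14)·(-108) = 16440 + 6765 + 1512 = 24717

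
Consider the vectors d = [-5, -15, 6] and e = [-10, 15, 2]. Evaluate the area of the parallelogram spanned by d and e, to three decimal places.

259.856

i: (-15)·2 - 6·15 = -30 - 90 = -120
j: 6·(-10) - (-5)·2 = -60 - (-10) = -50
k: (-5)·15 - (-15)·(-10) = -75 - 150 = -225
d × e = (-120, -50, -225)
|d × e| = √((-120)² + (-50)² + (-225)²) = √67525 ≈ 259.8557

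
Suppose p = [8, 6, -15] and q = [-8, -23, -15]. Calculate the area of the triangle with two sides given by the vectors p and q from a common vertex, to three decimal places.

i: 6·(-15) - (-15)·(-23) = -90 - 345 = -435
j: (-15)·(-8) - 8·(-15) = 120 - (-120) = 240
k: 8·(-23) - 6·(-8) = -184 - (-48) = -136
p × q = (-435, 240, -136)
|p × q| = √((-435)² + 240² + (-136)²) = √265321 ≈ 515.0932
area = ½ · 515.0932 ≈ 257.547

257.547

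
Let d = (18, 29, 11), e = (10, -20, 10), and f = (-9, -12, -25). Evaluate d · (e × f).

12500

e × f:
i: (-20)·(-25) - 10·(-12) = 500 - (-120) = 620
j: 10·(-9) - 10·(-25) = -90 - (-250) = 160
k: 10·(-12) - (-20)·(-9) = -120 - 180 = -300
e × f = (620, 160, -300)
d · (e × f) = 18·620 + 29·160 + 11·(-300) = 11160 + 4640 - 3300 = 12500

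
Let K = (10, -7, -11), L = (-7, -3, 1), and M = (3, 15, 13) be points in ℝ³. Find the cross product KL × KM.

KL = (-17, 4, 12)
KM = (-7, 22, 24)
i: 4·24 - 12·22 = 96 - 264 = -168
j: 12·(-7) - (-17)·24 = -84 - (-408) = 324
k: (-17)·22 - 4·(-7) = -374 - (-28) = -346
KL × KM = (-168, 324, -346)

(-168, 324, -346)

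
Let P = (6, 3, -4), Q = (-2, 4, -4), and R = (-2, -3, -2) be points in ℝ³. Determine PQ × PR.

PQ = (-8, 1, 0)
PR = (-8, -6, 2)
i: 1·2 - 0·(-6) = 2 - 0 = 2
j: 0·(-8) - (-8)·2 = 0 - (-16) = 16
k: (-8)·(-6) - 1·(-8) = 48 - (-8) = 56
PQ × PR = (2, 16, 56)

(2, 16, 56)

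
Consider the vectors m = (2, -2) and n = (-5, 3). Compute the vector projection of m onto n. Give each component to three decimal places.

(2.353, -1.412)

m · n = 2·(-5) + (-2)·3 = -10 - 6 = -16
|n|² = 25 + 9 = 34
proj_n m = (-16/34) · (-5, 3) ≈ (2.353, -1.412)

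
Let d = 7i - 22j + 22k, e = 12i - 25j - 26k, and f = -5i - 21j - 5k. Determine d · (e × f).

-15421

e × f:
i: (-25)·(-5) - (-26)·(-21) = 125 - 546 = -421
j: (-26)·(-5) - 12·(-5) = 130 - (-60) = 190
k: 12·(-21) - (-25)·(-5) = -252 - 125 = -377
e × f = (-421, 190, -377)
d · (e × f) = 7·(-421) + (-22)·190 + 22·(-377) = -2947 - 4180 - 8294 = -15421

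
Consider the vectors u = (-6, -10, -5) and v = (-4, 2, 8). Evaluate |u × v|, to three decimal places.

i: (-10)·8 - (-5)·2 = -80 - (-10) = -70
j: (-5)·(-4) - (-6)·8 = 20 - (-48) = 68
k: (-6)·2 - (-10)·(-4) = -12 - 40 = -52
u × v = (-70, 68, -52)
|u × v| = √((-70)² + 68² + (-52)²) = √12228 ≈ 110.5803

110.580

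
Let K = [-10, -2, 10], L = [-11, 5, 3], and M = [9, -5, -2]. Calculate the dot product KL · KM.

44

KL = L − K = (-1, 7, -7)
KM = M − K = (19, -3, -12)
KL · KM = (-1)·19 + 7·(-3) + (-7)·(-12) = -19 - 21 + 84 = 44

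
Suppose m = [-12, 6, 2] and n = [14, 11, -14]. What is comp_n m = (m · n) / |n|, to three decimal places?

-5.740

m · n = (-12)·14 + 6·11 + 2·(-14) = -168 + 66 - 28 = -130
|n| = √(196 + 121 + 196) = √513 ≈ 22.6495
comp_n m = -130 / √513 ≈ -5.740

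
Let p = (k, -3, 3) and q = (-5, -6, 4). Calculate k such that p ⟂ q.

p · q = k·(-5) + (-3)·(-6) + 3·4 = 30 - 5k
Set equal to 0: -5k = -30, so k = 6.

6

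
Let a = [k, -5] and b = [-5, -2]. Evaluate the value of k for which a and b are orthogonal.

2

a · b = k·(-5) + (-5)·(-2) = 10 - 5k
Set equal to 0: -5k = -10, so k = 2.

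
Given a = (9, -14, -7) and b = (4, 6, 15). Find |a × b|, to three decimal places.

258.637

i: (-14)·15 - (-7)·6 = -210 - (-42) = -168
j: (-7)·4 - 9·15 = -28 - 135 = -163
k: 9·6 - (-14)·4 = 54 - (-56) = 110
a × b = (-168, -163, 110)
|a × b| = √((-168)² + (-163)² + 110²) = √66893 ≈ 258.6368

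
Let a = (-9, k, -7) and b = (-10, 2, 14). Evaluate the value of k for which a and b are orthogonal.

4

a · b = (-9)·(-10) + k·2 + (-7)·14 = -8 + 2k
Set equal to 0: 2k = 8, so k = 4.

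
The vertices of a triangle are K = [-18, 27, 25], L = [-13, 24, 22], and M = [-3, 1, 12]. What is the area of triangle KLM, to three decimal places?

KL = (5, -3, -3),  KM = (15, -26, -13)
i: (-3)·(-13) - (-3)·(-26) = 39 - 78 = -39
j: (-3)·15 - 5·(-13) = -45 - (-65) = 20
k: 5·(-26) - (-3)·15 = -130 - (-45) = -85
KL × KM = (-39, 20, -85)
|KL × KM| = √9146 ≈ 95.6347
area = ½ · 95.6347 ≈ 47.817

47.817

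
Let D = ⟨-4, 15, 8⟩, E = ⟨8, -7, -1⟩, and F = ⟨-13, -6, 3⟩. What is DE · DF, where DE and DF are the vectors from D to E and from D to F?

399

DE = E − D = (12, -22, -9)
DF = F − D = (-9, -21, -5)
DE · DF = 12·(-9) + (-22)·(-21) + (-9)·(-5) = -108 + 462 + 45 = 399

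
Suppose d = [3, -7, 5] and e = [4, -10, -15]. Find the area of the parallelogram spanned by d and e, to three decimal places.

168.089

i: (-7)·(-15) - 5·(-10) = 105 - (-50) = 155
j: 5·4 - 3·(-15) = 20 - (-45) = 65
k: 3·(-10) - (-7)·4 = -30 - (-28) = -2
d × e = (155, 65, -2)
|d × e| = √(155² + 65² + (-2)²) = √28254 ≈ 168.0893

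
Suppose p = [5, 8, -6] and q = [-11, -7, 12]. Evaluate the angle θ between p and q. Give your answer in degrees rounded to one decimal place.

p · q = 5·(-11) + 8·(-7) + (-6)·12 = -55 - 56 - 72 = -183
|p|² = 25 + 64 + 36 = 125,  |p| = √125 ≈ 11.180340
|q|² = 121 + 49 + 144 = 314,  |q| = √314 ≈ 17.720045
cos θ = -183 / (11.180340 · 17.720045) ≈ -0.92370
θ = arccos(-0.92370) ≈ 157.5°

157.5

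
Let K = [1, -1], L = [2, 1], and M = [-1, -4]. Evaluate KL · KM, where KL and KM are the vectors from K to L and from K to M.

-8

KL = L − K = (1, 2)
KM = M − K = (-2, -3)
KL · KM = 1·(-2) + 2·(-3) = -2 - 6 = -8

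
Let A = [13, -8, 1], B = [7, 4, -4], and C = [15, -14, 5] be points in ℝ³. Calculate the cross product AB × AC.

(18, 14, 12)

AB = (-6, 12, -5)
AC = (2, -6, 4)
i: 12·4 - (-5)·(-6) = 48 - 30 = 18
j: (-5)·2 - (-6)·4 = -10 - (-24) = 14
k: (-6)·(-6) - 12·2 = 36 - 24 = 12
AB × AC = (18, 14, 12)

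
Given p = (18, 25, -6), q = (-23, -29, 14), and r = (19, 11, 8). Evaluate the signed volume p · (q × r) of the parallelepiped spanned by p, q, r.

2514

q × r:
i: (-29)·8 - 14·11 = -232 - 154 = -386
j: 14·19 - (-23)·8 = 266 - (-184) = 450
k: (-23)·11 - (-29)·19 = -253 - (-551) = 298
q × r = (-386, 450, 298)
p · (q × r) = 18·(-386) + 25·450 + (-6)·298 = -6948 + 11250 - 1788 = 2514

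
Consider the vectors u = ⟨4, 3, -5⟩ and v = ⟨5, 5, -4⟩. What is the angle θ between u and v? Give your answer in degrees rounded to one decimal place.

16.8

u · v = 4·5 + 3·5 + (-5)·(-4) = 20 + 15 + 20 = 55
|u|² = 16 + 9 + 25 = 50,  |u| = √50 ≈ 7.071068
|v|² = 25 + 25 + 16 = 66,  |v| = √66 ≈ 8.124038
cos θ = 55 / (7.071068 · 8.124038) ≈ 0.95743
θ = arccos(0.95743) ≈ 16.8°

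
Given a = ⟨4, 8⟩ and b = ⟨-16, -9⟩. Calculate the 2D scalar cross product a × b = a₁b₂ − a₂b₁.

92

4·(-9) - 8·(-16) = -36 - (-128) = 92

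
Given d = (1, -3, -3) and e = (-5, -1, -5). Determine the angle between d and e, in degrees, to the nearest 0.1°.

d · e = 1·(-5) + (-3)·(-1) + (-3)·(-5) = -5 + 3 + 15 = 13
|d|² = 1 + 9 + 9 = 19,  |d| = √19 ≈ 4.358899
|e|² = 25 + 1 + 25 = 51,  |e| = √51 ≈ 7.141428
cos θ = 13 / (4.358899 · 7.141428) ≈ 0.41762
θ = arccos(0.41762) ≈ 65.3°

65.3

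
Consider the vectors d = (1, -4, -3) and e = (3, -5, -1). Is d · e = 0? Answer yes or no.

d · e = 1·3 + (-4)·(-5) + (-3)·(-1) = 3 + 20 + 3 = 26
Nonzero, so the vectors are not orthogonal.

no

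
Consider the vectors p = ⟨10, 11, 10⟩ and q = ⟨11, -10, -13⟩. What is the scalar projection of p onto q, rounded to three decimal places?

-6.583

p · q = 10·11 + 11·(-10) + 10·(-13) = 110 - 110 - 130 = -130
|q| = √(121 + 100 + 169) = √390 ≈ 19.7484
comp_q p = -130 / √390 ≈ -6.583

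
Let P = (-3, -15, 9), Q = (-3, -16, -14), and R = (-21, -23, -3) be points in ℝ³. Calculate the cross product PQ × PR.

PQ = (0, -1, -23)
PR = (-18, -8, -12)
i: (-1)·(-12) - (-23)·(-8) = 12 - 184 = -172
j: (-23)·(-18) - 0·(-12) = 414 - 0 = 414
k: 0·(-8) - (-1)·(-18) = 0 - 18 = -18
PQ × PR = (-172, 414, -18)

(-172, 414, -18)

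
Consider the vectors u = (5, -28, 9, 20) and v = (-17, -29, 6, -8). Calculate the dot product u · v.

621

u · v = 5·(-17) + (-28)·(-29) + 9·6 + 20·(-8) = -85 + 812 + 54 - 160 = 621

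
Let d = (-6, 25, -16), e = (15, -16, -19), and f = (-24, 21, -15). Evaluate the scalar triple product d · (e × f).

e × f:
i: (-16)·(-15) - (-19)·21 = 240 - (-399) = 639
j: (-19)·(-24) - 15·(-15) = 456 - (-225) = 681
k: 15·21 - (-16)·(-24) = 315 - 384 = -69
e × f = (639, 681, -69)
d · (e × f) = (-6)·639 + 25·681 + (-16)·(-69) = -3834 + 17025 + 1104 = 14295

14295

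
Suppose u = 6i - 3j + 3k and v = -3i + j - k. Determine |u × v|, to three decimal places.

4.243

i: (-3)·(-1) - 3·1 = 3 - 3 = 0
j: 3·(-3) - 6·(-1) = -9 - (-6) = -3
k: 6·1 - (-3)·(-3) = 6 - 9 = -3
u × v = (0, -3, -3)
|u × v| = √(0² + (-3)² + (-3)²) = √18 ≈ 4.2426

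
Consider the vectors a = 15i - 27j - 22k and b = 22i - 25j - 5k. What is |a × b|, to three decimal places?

622.468

i: (-27)·(-5) - (-22)·(-25) = 135 - 550 = -415
j: (-22)·22 - 15·(-5) = -484 - (-75) = -409
k: 15·(-25) - (-27)·22 = -375 - (-594) = 219
a × b = (-415, -409, 219)
|a × b| = √((-415)² + (-409)² + 219²) = √387467 ≈ 622.4685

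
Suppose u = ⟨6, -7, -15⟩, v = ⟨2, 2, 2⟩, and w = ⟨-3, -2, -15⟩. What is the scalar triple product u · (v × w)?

v × w:
i: 2·(-15) - 2·(-2) = -30 - (-4) = -26
j: 2·(-3) - 2·(-15) = -6 - (-30) = 24
k: 2·(-2) - 2·(-3) = -4 - (-6) = 2
v × w = (-26, 24, 2)
u · (v × w) = 6·(-26) + (-7)·24 + (-15)·2 = -156 - 168 - 30 = -354

-354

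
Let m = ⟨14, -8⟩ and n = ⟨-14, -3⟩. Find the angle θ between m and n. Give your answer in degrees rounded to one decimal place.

m · n = 14·(-14) + (-8)·(-3) = -196 + 24 = -172
|m|² = 196 + 64 = 260,  |m| = √260 ≈ 16.124515
|n|² = 196 + 9 = 205,  |n| = √205 ≈ 14.317821
cos θ = -172 / (16.124515 · 14.317821) ≈ -0.74501
θ = arccos(-0.74501) ≈ 138.2°

138.2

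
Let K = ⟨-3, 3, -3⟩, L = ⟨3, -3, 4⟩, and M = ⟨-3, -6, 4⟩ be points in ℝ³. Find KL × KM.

(21, -42, -54)

KL = (6, -6, 7)
KM = (0, -9, 7)
i: (-6)·7 - 7·(-9) = -42 - (-63) = 21
j: 7·0 - 6·7 = 0 - 42 = -42
k: 6·(-9) - (-6)·0 = -54 - 0 = -54
KL × KM = (21, -42, -54)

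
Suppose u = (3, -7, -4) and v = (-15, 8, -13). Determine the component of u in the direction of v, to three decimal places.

u · v = 3·(-15) + (-7)·8 + (-4)·(-13) = -45 - 56 + 52 = -49
|v| = √(225 + 64 + 169) = √458 ≈ 21.4009
comp_v u = -49 / √458 ≈ -2.290

-2.290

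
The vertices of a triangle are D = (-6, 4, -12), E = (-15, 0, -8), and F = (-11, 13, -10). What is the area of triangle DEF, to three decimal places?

DE = (-9, -4, 4),  DF = (-5, 9, 2)
i: (-4)·2 - 4·9 = -8 - 36 = -44
j: 4·(-5) - (-9)·2 = -20 - (-18) = -2
k: (-9)·9 - (-4)·(-5) = -81 - 20 = -101
DE × DF = (-44, -2, -101)
|DE × DF| = √12141 ≈ 110.1862
area = ½ · 110.1862 ≈ 55.093

55.093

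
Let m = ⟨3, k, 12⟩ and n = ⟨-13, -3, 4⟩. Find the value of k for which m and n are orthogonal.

m · n = 3·(-13) + k·(-3) + 12·4 = 9 - 3k
Set equal to 0: -3k = -9, so k = 3.

3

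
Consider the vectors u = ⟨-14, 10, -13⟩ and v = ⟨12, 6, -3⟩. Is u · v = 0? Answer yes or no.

u · v = (-14)·12 + 10·6 + (-13)·(-3) = -168 + 60 + 39 = -69
Nonzero, so the vectors are not orthogonal.

no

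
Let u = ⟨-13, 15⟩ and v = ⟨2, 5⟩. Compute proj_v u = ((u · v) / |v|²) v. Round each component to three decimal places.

(3.379, 8.448)

u · v = (-13)·2 + 15·5 = -26 + 75 = 49
|v|² = 4 + 25 = 29
proj_v u = (49/29) · (2, 5) ≈ (3.379, 8.448)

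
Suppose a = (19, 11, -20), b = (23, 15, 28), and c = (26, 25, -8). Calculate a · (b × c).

-9248

b × c:
i: 15·(-8) - 28·25 = -120 - 700 = -820
j: 28·26 - 23·(-8) = 728 - (-184) = 912
k: 23·25 - 15·26 = 575 - 390 = 185
b × c = (-820, 912, 185)
a · (b × c) = 19·(-820) + 11·912 + (-20)·185 = -15580 + 10032 - 3700 = -9248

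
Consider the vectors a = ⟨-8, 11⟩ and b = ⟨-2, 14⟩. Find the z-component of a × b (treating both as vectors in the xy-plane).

(-8)·14 - 11·(-2) = -112 - (-22) = -90

-90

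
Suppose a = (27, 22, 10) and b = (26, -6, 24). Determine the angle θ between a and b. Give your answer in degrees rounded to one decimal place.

a · b = 27·26 + 22·(-6) + 10·24 = 702 - 132 + 240 = 810
|a|² = 729 + 484 + 100 = 1313,  |a| = √1313 ≈ 36.235342
|b|² = 676 + 36 + 576 = 1288,  |b| = √1288 ≈ 35.888717
cos θ = 810 / (36.235342 · 35.888717) ≈ 0.62287
θ = arccos(0.62287) ≈ 51.5°

51.5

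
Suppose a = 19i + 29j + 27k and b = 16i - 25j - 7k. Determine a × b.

(472, 565, -939)

i: 29·(-7) - 27·(-25) = -203 - (-675) = 472
j: 27·16 - 19·(-7) = 432 - (-133) = 565
k: 19·(-25) - 29·16 = -475 - 464 = -939
a × b = (472, 565, -939)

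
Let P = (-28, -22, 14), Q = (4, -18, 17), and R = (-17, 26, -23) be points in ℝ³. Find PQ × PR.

(-292, 1217, 1492)

PQ = (32, 4, 3)
PR = (11, 48, -37)
i: 4·(-37) - 3·48 = -148 - 144 = -292
j: 3·11 - 32·(-37) = 33 - (-1184) = 1217
k: 32·48 - 4·11 = 1536 - 44 = 1492
PQ × PR = (-292, 1217, 1492)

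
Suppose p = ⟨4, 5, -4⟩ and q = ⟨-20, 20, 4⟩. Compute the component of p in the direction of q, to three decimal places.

p · q = 4·(-20) + 5·20 + (-4)·4 = -80 + 100 - 16 = 4
|q| = √(400 + 400 + 16) = √816 ≈ 28.5657
comp_q p = 4 / √816 ≈ 0.140

0.140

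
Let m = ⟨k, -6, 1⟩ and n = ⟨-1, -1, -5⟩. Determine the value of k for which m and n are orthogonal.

1

m · n = k·(-1) + (-6)·(-1) + 1·(-5) = 1 - 1k
Set equal to 0: -1k = -1, so k = 1.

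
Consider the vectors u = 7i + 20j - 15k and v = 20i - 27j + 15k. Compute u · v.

-625

u · v = 7·20 + 20·(-27) + (-15)·15 = 140 - 540 - 225 = -625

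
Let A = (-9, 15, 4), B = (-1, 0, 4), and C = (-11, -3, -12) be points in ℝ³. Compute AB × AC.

AB = (8, -15, 0)
AC = (-2, -18, -16)
i: (-15)·(-16) - 0·(-18) = 240 - 0 = 240
j: 0·(-2) - 8·(-16) = 0 - (-128) = 128
k: 8·(-18) - (-15)·(-2) = -144 - 30 = -174
AB × AC = (240, 128, -174)

(240, 128, -174)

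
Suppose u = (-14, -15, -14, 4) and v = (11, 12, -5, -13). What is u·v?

-316

u · v = (-14)·11 + (-15)·12 + (-14)·(-5) + 4·(-13) = -154 - 180 + 70 - 52 = -316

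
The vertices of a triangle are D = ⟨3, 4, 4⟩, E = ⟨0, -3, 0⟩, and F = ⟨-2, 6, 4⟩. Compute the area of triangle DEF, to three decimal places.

23.157

DE = (-3, -7, -4),  DF = (-5, 2, 0)
i: (-7)·0 - (-4)·2 = 0 - (-8) = 8
j: (-4)·(-5) - (-3)·0 = 20 - 0 = 20
k: (-3)·2 - (-7)·(-5) = -6 - 35 = -41
DE × DF = (8, 20, -41)
|DE × DF| = √2145 ≈ 46.3141
area = ½ · 46.3141 ≈ 23.157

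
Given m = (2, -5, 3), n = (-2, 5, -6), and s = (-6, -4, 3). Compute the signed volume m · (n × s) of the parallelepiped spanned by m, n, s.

n × s:
i: 5·3 - (-6)·(-4) = 15 - 24 = -9
j: (-6)·(-6) - (-2)·3 = 36 - (-6) = 42
k: (-2)·(-4) - 5·(-6) = 8 - (-30) = 38
n × s = (-9, 42, 38)
m · (n × s) = 2·(-9) + (-5)·42 + 3·38 = -18 - 210 + 114 = -114

-114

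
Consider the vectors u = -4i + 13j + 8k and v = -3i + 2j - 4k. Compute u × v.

i: 13·(-4) - 8·2 = -52 - 16 = -68
j: 8·(-3) - (-4)·(-4) = -24 - 16 = -40
k: (-4)·2 - 13·(-3) = -8 - (-39) = 31
u × v = (-68, -40, 31)

(-68, -40, 31)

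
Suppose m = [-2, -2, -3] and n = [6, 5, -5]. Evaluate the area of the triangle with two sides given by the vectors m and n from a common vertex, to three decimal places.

i: (-2)·(-5) - (-3)·5 = 10 - (-15) = 25
j: (-3)·6 - (-2)·(-5) = -18 - 10 = -28
k: (-2)·5 - (-2)·6 = -10 - (-12) = 2
m × n = (25, -28, 2)
|m × n| = √(25² + (-28)² + 2²) = √1413 ≈ 37.5899
area = ½ · 37.5899 ≈ 18.795

18.795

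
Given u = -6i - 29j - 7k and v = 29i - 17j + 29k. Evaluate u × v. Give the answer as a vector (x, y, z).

i: (-29)·29 - (-7)·(-17) = -841 - 119 = -960
j: (-7)·29 - (-6)·29 = -203 - (-174) = -29
k: (-6)·(-17) - (-29)·29 = 102 - (-841) = 943
u × v = (-960, -29, 943)

(-960, -29, 943)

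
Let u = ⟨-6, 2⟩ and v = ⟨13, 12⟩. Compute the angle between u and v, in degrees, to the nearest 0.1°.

u · v = (-6)·13 + 2·12 = -78 + 24 = -54
|u|² = 36 + 4 = 40,  |u| = √40 ≈ 6.324555
|v|² = 169 + 144 = 313,  |v| = √313 ≈ 17.691806
cos θ = -54 / (6.324555 · 17.691806) ≈ -0.48260
θ = arccos(-0.48260) ≈ 118.9°

118.9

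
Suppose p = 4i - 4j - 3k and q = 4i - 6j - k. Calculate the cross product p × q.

(-14, -8, -8)

i: (-4)·(-1) - (-3)·(-6) = 4 - 18 = -14
j: (-3)·4 - 4·(-1) = -12 - (-4) = -8
k: 4·(-6) - (-4)·4 = -24 - (-16) = -8
p × q = (-14, -8, -8)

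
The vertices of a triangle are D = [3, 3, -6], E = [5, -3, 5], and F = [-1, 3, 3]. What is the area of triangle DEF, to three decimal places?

DE = (2, -6, 11),  DF = (-4, 0, 9)
i: (-6)·9 - 11·0 = -54 - 0 = -54
j: 11·(-4) - 2·9 = -44 - 18 = -62
k: 2·0 - (-6)·(-4) = 0 - 24 = -24
DE × DF = (-54, -62, -24)
|DE × DF| = √7336 ≈ 85.6505
area = ½ · 85.6505 ≈ 42.825

42.825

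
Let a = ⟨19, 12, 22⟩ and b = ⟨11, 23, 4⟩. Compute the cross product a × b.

(-458, 166, 305)

i: 12·4 - 22·23 = 48 - 506 = -458
j: 22·11 - 19·4 = 242 - 76 = 166
k: 19·23 - 12·11 = 437 - 132 = 305
a × b = (-458, 166, 305)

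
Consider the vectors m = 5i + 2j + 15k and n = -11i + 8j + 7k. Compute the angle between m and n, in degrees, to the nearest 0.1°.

m · n = 5·(-11) + 2·8 + 15·7 = -55 + 16 + 105 = 66
|m|² = 25 + 4 + 225 = 254,  |m| = √254 ≈ 15.937377
|n|² = 121 + 64 + 49 = 234,  |n| = √234 ≈ 15.297059
cos θ = 66 / (15.937377 · 15.297059) ≈ 0.27072
θ = arccos(0.27072) ≈ 74.3°

74.3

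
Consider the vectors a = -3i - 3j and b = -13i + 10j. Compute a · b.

9

a · b = (-3)·(-13) + (-3)·10 = 39 - 30 = 9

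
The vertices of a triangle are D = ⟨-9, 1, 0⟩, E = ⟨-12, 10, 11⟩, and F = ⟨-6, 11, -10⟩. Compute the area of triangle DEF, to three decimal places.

DE = (-3, 9, 11),  DF = (3, 10, -10)
i: 9·(-10) - 11·10 = -90 - 110 = -200
j: 11·3 - (-3)·(-10) = 33 - 30 = 3
k: (-3)·10 - 9·3 = -30 - 27 = -57
DE × DF = (-200, 3, -57)
|DE × DF| = √43258 ≈ 207.9856
area = ½ · 207.9856 ≈ 103.993

103.993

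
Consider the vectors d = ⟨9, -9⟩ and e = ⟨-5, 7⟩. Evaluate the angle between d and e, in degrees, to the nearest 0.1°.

170.5

d · e = 9·(-5) + (-9)·7 = -45 - 63 = -108
|d|² = 81 + 81 = 162,  |d| = √162 ≈ 12.727922
|e|² = 25 + 49 = 74,  |e| = √74 ≈ 8.602325
cos θ = -108 / (12.727922 · 8.602325) ≈ -0.98639
θ = arccos(-0.98639) ≈ 170.5°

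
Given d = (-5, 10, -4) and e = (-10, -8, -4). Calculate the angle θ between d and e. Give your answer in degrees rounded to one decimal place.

95.0

d · e = (-5)·(-10) + 10·(-8) + (-4)·(-4) = 50 - 80 + 16 = -14
|d|² = 25 + 100 + 16 = 141,  |d| = √141 ≈ 11.874342
|e|² = 100 + 64 + 16 = 180,  |e| = √180 ≈ 13.416408
cos θ = -14 / (11.874342 · 13.416408) ≈ -0.08788
θ = arccos(-0.08788) ≈ 95.0°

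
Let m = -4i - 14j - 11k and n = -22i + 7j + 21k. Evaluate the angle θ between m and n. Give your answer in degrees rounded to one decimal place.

115.0

m · n = (-4)·(-22) + (-14)·7 + (-11)·21 = 88 - 98 - 231 = -241
|m|² = 16 + 196 + 121 = 333,  |m| = √333 ≈ 18.248288
|n|² = 484 + 49 + 441 = 974,  |n| = √974 ≈ 31.208973
cos θ = -241 / (18.248288 · 31.208973) ≈ -0.42317
θ = arccos(-0.42317) ≈ 115.0°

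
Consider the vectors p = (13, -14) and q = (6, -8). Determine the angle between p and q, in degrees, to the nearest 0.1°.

6.0

p · q = 13·6 + (-14)·(-8) = 78 + 112 = 190
|p|² = 169 + 196 = 365,  |p| = √365 ≈ 19.104973
|q|² = 36 + 64 = 100,  |q| = √100 ≈ 10.000000
cos θ = 190 / (19.104973 · 10.000000) ≈ 0.99451
θ = arccos(0.99451) ≈ 6.0°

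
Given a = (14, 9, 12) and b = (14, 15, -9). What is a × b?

i: 9·(-9) - 12·15 = -81 - 180 = -261
j: 12·14 - 14·(-9) = 168 - (-126) = 294
k: 14·15 - 9·14 = 210 - 126 = 84
a × b = (-261, 294, 84)

(-261, 294, 84)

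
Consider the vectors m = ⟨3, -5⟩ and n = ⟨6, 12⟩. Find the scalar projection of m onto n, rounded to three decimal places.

-3.130

m · n = 3·6 + (-5)·12 = 18 - 60 = -42
|n| = √(36 + 144) = √180 ≈ 13.4164
comp_n m = -42 / √180 ≈ -3.130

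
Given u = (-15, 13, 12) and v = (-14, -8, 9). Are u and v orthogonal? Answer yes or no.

no

u · v = (-15)·(-14) + 13·(-8) + 12·9 = 210 - 104 + 108 = 214
Nonzero, so the vectors are not orthogonal.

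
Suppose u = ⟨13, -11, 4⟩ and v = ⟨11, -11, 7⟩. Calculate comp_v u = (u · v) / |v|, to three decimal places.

17.117

u · v = 13·11 + (-11)·(-11) + 4·7 = 143 + 121 + 28 = 292
|v| = √(121 + 121 + 49) = √291 ≈ 17.0587
comp_v u = 292 / √291 ≈ 17.117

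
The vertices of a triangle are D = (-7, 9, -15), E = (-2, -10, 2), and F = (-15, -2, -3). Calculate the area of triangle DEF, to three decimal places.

DE = (5, -19, 17),  DF = (-8, -11, 12)
i: (-19)·12 - 17·(-11) = -228 - (-187) = -41
j: 17·(-8) - 5·12 = -136 - 60 = -196
k: 5·(-11) - (-19)·(-8) = -55 - 152 = -207
DE × DF = (-41, -196, -207)
|DE × DF| = √82946 ≈ 288.0035
area = ½ · 288.0035 ≈ 144.002

144.002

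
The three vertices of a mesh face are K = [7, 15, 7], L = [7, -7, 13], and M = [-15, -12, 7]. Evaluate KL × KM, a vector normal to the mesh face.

(162, -132, -484)

KL = (0, -22, 6)
KM = (-22, -27, 0)
i: (-22)·0 - 6·(-27) = 0 - (-162) = 162
j: 6·(-22) - 0·0 = -132 - 0 = -132
k: 0·(-27) - (-22)·(-22) = 0 - 484 = -484
KL × KM = (162, -132, -484)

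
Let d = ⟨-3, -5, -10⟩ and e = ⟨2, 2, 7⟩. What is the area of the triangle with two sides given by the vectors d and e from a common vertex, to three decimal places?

i: (-5)·7 - (-10)·2 = -35 - (-20) = -15
j: (-10)·2 - (-3)·7 = -20 - (-21) = 1
k: (-3)·2 - (-5)·2 = -6 - (-10) = 4
d × e = (-15, 1, 4)
|d × e| = √((-15)² + 1² + 4²) = √242 ≈ 15.5563
area = ½ · 15.5563 ≈ 7.778

7.778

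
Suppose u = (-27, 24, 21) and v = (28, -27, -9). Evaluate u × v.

i: 24·(-9) - 21·(-27) = -216 - (-567) = 351
j: 21·28 - (-27)·(-9) = 588 - 243 = 345
k: (-27)·(-27) - 24·28 = 729 - 672 = 57
u × v = (351, 345, 57)

(351, 345, 57)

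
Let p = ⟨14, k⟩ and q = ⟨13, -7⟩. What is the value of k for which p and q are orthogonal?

26

p · q = 14·13 + k·(-7) = 182 - 7k
Set equal to 0: -7k = -182, so k = 26.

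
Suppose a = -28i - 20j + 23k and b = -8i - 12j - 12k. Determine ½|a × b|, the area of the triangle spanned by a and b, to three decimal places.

376.707

i: (-20)·(-12) - 23·(-12) = 240 - (-276) = 516
j: 23·(-8) - (-28)·(-12) = -184 - 336 = -520
k: (-28)·(-12) - (-20)·(-8) = 336 - 160 = 176
a × b = (516, -520, 176)
|a × b| = √(516² + (-520)² + 176²) = √567632 ≈ 753.4136
area = ½ · 753.4136 ≈ 376.707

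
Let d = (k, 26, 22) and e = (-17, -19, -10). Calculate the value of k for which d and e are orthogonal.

d · e = k·(-17) + 26·(-19) + 22·(-10) = -714 - 17k
Set equal to 0: -17k = 714, so k = -42.

-42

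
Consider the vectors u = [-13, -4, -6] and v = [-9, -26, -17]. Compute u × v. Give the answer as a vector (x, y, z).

i: (-4)·(-17) - (-6)·(-26) = 68 - 156 = -88
j: (-6)·(-9) - (-13)·(-17) = 54 - 221 = -167
k: (-13)·(-26) - (-4)·(-9) = 338 - 36 = 302
u × v = (-88, -167, 302)

(-88, -167, 302)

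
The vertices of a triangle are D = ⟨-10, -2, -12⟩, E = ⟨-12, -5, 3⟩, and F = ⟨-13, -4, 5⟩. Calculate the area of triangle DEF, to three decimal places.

12.114

DE = (-2, -3, 15),  DF = (-3, -2, 17)
i: (-3)·17 - 15·(-2) = -51 - (-30) = -21
j: 15·(-3) - (-2)·17 = -45 - (-34) = -11
k: (-2)·(-2) - (-3)·(-3) = 4 - 9 = -5
DE × DF = (-21, -11, -5)
|DE × DF| = √587 ≈ 24.2281
area = ½ · 24.2281 ≈ 12.114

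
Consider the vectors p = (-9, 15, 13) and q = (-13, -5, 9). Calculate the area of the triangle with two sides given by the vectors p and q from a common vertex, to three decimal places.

i: 15·9 - 13·(-5) = 135 - (-65) = 200
j: 13·(-13) - (-9)·9 = -169 - (-81) = -88
k: (-9)·(-5) - 15·(-13) = 45 - (-195) = 240
p × q = (200, -88, 240)
|p × q| = √(200² + (-88)² + 240²) = √105344 ≈ 324.5674
area = ½ · 324.5674 ≈ 162.284

162.284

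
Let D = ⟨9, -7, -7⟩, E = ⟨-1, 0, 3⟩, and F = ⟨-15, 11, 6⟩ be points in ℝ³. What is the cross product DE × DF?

(-89, -110, -12)

DE = (-10, 7, 10)
DF = (-24, 18, 13)
i: 7·13 - 10·18 = 91 - 180 = -89
j: 10·(-24) - (-10)·13 = -240 - (-130) = -110
k: (-10)·18 - 7·(-24) = -180 - (-168) = -12
DE × DF = (-89, -110, -12)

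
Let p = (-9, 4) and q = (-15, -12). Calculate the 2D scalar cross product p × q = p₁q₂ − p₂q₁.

(-9)·(-12) - 4·(-15) = 108 - (-60) = 168

168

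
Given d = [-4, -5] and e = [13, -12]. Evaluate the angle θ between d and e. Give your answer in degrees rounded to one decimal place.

d · e = (-4)·13 + (-5)·(-12) = -52 + 60 = 8
|d|² = 16 + 25 = 41,  |d| = √41 ≈ 6.403124
|e|² = 169 + 144 = 313,  |e| = √313 ≈ 17.691806
cos θ = 8 / (6.403124 · 17.691806) ≈ 0.07062
θ = arccos(0.07062) ≈ 86.0°

86.0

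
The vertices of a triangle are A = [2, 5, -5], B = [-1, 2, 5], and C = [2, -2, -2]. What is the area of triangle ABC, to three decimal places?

32.569

AB = (-3, -3, 10),  AC = (0, -7, 3)
i: (-3)·3 - 10·(-7) = -9 - (-70) = 61
j: 10·0 - (-3)·3 = 0 - (-9) = 9
k: (-3)·(-7) - (-3)·0 = 21 - 0 = 21
AB × AC = (61, 9, 21)
|AB × AC| = √4243 ≈ 65.1383
area = ½ · 65.1383 ≈ 32.569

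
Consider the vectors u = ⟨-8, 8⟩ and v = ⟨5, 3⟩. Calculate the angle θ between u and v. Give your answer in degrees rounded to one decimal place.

104.0

u · v = (-8)·5 + 8·3 = -40 + 24 = -16
|u|² = 64 + 64 = 128,  |u| = √128 ≈ 11.313708
|v|² = 25 + 9 = 34,  |v| = √34 ≈ 5.830952
cos θ = -16 / (11.313708 · 5.830952) ≈ -0.24254
θ = arccos(-0.24254) ≈ 104.0°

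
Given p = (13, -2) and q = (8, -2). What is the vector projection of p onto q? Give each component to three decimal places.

(12.706, -3.176)

p · q = 13·8 + (-2)·(-2) = 104 + 4 = 108
|q|² = 64 + 4 = 68
proj_q p = (108/68) · (8, -2) ≈ (12.706, -3.176)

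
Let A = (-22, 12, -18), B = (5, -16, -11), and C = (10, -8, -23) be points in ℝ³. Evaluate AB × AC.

(280, 359, 356)

AB = (27, -28, 7)
AC = (32, -20, -5)
i: (-28)·(-5) - 7·(-20) = 140 - (-140) = 280
j: 7·32 - 27·(-5) = 224 - (-135) = 359
k: 27·(-20) - (-28)·32 = -540 - (-896) = 356
AB × AC = (280, 359, 356)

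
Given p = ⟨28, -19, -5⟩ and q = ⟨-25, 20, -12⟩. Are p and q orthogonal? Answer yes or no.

no

p · q = 28·(-25) + (-19)·20 + (-5)·(-12) = -700 - 380 + 60 = -1020
Nonzero, so the vectors are not orthogonal.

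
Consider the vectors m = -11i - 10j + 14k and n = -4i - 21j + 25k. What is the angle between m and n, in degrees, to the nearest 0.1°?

25.9

m · n = (-11)·(-4) + (-10)·(-21) + 14·25 = 44 + 210 + 350 = 604
|m|² = 121 + 100 + 196 = 417,  |m| = √417 ≈ 20.420578
|n|² = 16 + 441 + 625 = 1082,  |n| = √1082 ≈ 32.893768
cos θ = 604 / (20.420578 · 32.893768) ≈ 0.89920
θ = arccos(0.89920) ≈ 25.9°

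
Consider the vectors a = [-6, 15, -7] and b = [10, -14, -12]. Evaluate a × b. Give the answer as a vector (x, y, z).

(-278, -142, -66)

i: 15·(-12) - (-7)·(-14) = -180 - 98 = -278
j: (-7)·10 - (-6)·(-12) = -70 - 72 = -142
k: (-6)·(-14) - 15·10 = 84 - 150 = -66
a × b = (-278, -142, -66)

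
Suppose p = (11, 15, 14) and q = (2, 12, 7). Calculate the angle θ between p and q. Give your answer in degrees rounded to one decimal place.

23.4

p · q = 11·2 + 15·12 + 14·7 = 22 + 180 + 98 = 300
|p|² = 121 + 225 + 196 = 542,  |p| = √542 ≈ 23.280893
|q|² = 4 + 144 + 49 = 197,  |q| = √197 ≈ 14.035669
cos θ = 300 / (23.280893 · 14.035669) ≈ 0.91810
θ = arccos(0.91810) ≈ 23.4°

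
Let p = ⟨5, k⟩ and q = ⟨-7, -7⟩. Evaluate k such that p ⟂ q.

-5

p · q = 5·(-7) + k·(-7) = -35 - 7k
Set equal to 0: -7k = 35, so k = -5.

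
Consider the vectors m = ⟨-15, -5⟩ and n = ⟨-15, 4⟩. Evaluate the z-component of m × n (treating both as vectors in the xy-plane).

(-15)·4 - (-5)·(-15) = -60 - 75 = -135

-135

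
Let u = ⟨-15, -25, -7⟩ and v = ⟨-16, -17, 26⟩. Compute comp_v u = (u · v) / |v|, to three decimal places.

u · v = (-15)·(-16) + (-25)·(-17) + (-7)·26 = 240 + 425 - 182 = 483
|v| = √(256 + 289 + 676) = √1221 ≈ 34.9428
comp_v u = 483 / √1221 ≈ 13.823

13.823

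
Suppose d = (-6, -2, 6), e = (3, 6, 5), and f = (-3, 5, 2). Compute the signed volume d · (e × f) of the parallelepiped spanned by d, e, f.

e × f:
i: 6·2 - 5·5 = 12 - 25 = -13
j: 5·(-3) - 3·2 = -15 - 6 = -21
k: 3·5 - 6·(-3) = 15 - (-18) = 33
e × f = (-13, -21, 33)
d · (e × f) = (-6)·(-13) + (-2)·(-21) + 6·33 = 78 + 42 + 198 = 318

318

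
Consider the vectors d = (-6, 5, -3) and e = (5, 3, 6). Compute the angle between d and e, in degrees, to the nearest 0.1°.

d · e = (-6)·5 + 5·3 + (-3)·6 = -30 + 15 - 18 = -33
|d|² = 36 + 25 + 9 = 70,  |d| = √70 ≈ 8.366600
|e|² = 25 + 9 + 36 = 70,  |e| = √70 ≈ 8.366600
cos θ = -33 / (8.366600 · 8.366600) ≈ -0.47143
θ = arccos(-0.47143) ≈ 118.1°

118.1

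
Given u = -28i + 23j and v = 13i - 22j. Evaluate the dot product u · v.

-870

u · v = (-28)·13 + 23·(-22) = -364 - 506 = -870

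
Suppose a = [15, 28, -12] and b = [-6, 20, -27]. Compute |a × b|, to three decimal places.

844.280

i: 28·(-27) - (-12)·20 = -756 - (-240) = -516
j: (-12)·(-6) - 15·(-27) = 72 - (-405) = 477
k: 15·20 - 28·(-6) = 300 - (-168) = 468
a × b = (-516, 477, 468)
|a × b| = √((-516)² + 477² + 468²) = √712809 ≈ 844.2802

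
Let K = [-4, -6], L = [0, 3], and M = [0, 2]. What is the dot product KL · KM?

88

KL = L − K = (4, 9)
KM = M − K = (4, 8)
KL · KM = 4·4 + 9·8 = 16 + 72 = 88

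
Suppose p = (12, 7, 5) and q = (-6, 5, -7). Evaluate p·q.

p · q = 12·(-6) + 7·5 + 5·(-7) = -72 + 35 - 35 = -72

-72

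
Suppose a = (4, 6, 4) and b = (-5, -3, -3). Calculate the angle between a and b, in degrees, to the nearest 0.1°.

a · b = 4·(-5) + 6·(-3) + 4·(-3) = -20 - 18 - 12 = -50
|a|² = 16 + 36 + 16 = 68,  |a| = √68 ≈ 8.246211
|b|² = 25 + 9 + 9 = 43,  |b| = √43 ≈ 6.557439
cos θ = -50 / (8.246211 · 6.557439) ≈ -0.92466
θ = arccos(-0.92466) ≈ 157.6°

157.6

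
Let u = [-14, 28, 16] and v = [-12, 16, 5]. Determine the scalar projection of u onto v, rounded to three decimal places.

33.761

u · v = (-14)·(-12) + 28·16 + 16·5 = 168 + 448 + 80 = 696
|v| = √(144 + 256 + 25) = √425 ≈ 20.6155
comp_v u = 696 / √425 ≈ 33.761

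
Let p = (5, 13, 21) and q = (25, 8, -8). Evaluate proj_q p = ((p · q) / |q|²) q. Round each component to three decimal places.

(2.025, 0.648, -0.648)

p · q = 5·25 + 13·8 + 21·(-8) = 125 + 104 - 168 = 61
|q|² = 625 + 64 + 64 = 753
proj_q p = (61/753) · (25, 8, -8) ≈ (2.025, 0.648, -0.648)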